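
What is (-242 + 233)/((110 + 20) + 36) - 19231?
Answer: -3192355/166 ≈ -19231.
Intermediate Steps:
(-242 + 233)/((110 + 20) + 36) - 19231 = -9/(130 + 36) - 19231 = -9/166 - 19231 = -3192355/166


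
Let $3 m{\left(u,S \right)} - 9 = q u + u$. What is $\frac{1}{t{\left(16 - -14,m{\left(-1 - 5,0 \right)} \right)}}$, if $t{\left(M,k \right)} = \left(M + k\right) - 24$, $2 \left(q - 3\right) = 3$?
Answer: $- \frac{1}{2} \approx -0.5$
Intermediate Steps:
$q = \frac{9}{2}$ ($q = 3 + \frac{1}{2} \cdot 3 = 3 + \frac{3}{2} = \frac{9}{2} \approx 4.5$)
$m{\left(u,S \right)} = 3 + \frac{11 u}{6}$ ($m{\left(u,S \right)} = 3 + \frac{\frac{9 u}{2} + u}{3} = 3 + \frac{\frac{11}{2} u}{3} = 3 + \frac{11 u}{6}$)
$t{\left(M,k \right)} = -24 + M + k$
$\frac{1}{t{\left(16 - -14,m{\left(-1 - 5,0 \right)} \right)}} = \frac{1}{-24 + \left(16 - -14\right) + \left(3 + \frac{11 \left(-1 - 5\right)}{6}\right)} = \frac{1}{-24 + \left(16 + 14\right) + \left(3 + \frac{11}{6} \left(-6\right)\right)} = \frac{1}{-24 + 30 + \left(3 - 11\right)} = \frac{1}{-24 + 30 - 8} = \frac{1}{-2} = - \frac{1}{2}$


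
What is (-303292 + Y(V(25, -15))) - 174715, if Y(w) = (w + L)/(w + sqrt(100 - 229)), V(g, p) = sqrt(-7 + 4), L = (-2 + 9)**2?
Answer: -20076295/42 + sqrt(43)/42 - 7*I*sqrt(129)/18 + 7*I*sqrt(3)/18 ≈ -4.7801e+5 - 3.7434*I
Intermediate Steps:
L = 49 (L = 7**2 = 49)
V(g, p) = I*sqrt(3) (V(g, p) = sqrt(-3) = I*sqrt(3))
Y(w) = (49 + w)/(w + I*sqrt(129)) (Y(w) = (w + 49)/(w + sqrt(100 - 229)) = (49 + w)/(w + sqrt(-129)) = (49 + w)/(w + I*sqrt(129)))
(-303292 + Y(V(25, -15))) - 174715 = (-303292 + (49 + I*sqrt(3))/(I*sqrt(3) + I*sqrt(129))) - 174715 = -478007 + (49 + I*sqrt(3))/(I*sqrt(3) + I*sqrt(129))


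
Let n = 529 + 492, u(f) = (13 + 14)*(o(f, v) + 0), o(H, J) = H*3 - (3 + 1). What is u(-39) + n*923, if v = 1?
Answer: 939116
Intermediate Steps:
o(H, J) = -4 + 3*H (o(H, J) = 3*H - 1*4 = 3*H - 4 = -4 + 3*H)
u(f) = -108 + 81*f (u(f) = (13 + 14)*((-4 + 3*f) + 0) = 27*(-4 + 3*f) = -108 + 81*f)
n = 1021
u(-39) + n*923 = (-108 + 81*(-39)) + 1021*923 = (-108 - 3159) + 942383 = -3267 + 942383 = 939116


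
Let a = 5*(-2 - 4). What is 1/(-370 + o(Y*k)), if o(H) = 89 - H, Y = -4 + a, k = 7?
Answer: -1/43 ≈ -0.023256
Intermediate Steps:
a = -30 (a = 5*(-6) = -30)
Y = -34 (Y = -4 - 30 = -34)
1/(-370 + o(Y*k)) = 1/(-370 + (89 - (-34)*7)) = 1/(-370 + (89 - 1*(-238))) = 1/(-370 + (89 + 238)) = 1/(-370 + 327) = 1/(-43) = -1/43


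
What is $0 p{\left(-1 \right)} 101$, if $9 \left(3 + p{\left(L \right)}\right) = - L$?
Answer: $0$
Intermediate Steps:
$p{\left(L \right)} = -3 - \frac{L}{9}$ ($p{\left(L \right)} = -3 + \frac{\left(-1\right) L}{9} = -3 - \frac{L}{9}$)
$0 p{\left(-1 \right)} 101 = 0 \left(-3 - - \frac{1}{9}\right) 101 = 0 \left(-3 + \frac{1}{9}\right) 101 = 0 \left(- \frac{26}{9}\right) 101 = 0 \cdot 101 = 0$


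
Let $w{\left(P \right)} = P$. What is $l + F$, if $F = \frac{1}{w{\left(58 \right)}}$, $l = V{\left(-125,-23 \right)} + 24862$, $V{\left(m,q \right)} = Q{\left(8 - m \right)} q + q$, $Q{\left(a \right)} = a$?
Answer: $\frac{1263241}{58} \approx 21780.0$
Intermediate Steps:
$V{\left(m,q \right)} = q + q \left(8 - m\right)$ ($V{\left(m,q \right)} = \left(8 - m\right) q + q = q \left(8 - m\right) + q = q + q \left(8 - m\right)$)
$l = 21780$ ($l = - 23 \left(9 - -125\right) + 24862 = - 23 \left(9 + 125\right) + 24862 = \left(-23\right) 134 + 24862 = -3082 + 24862 = 21780$)
$F = \frac{1}{58} \approx 0.017241$
$l + F = 21780 + \frac{1}{58} = \frac{1263241}{58}$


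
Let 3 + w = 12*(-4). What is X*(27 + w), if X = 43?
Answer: -1032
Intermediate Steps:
w = -51 (w = -3 + 12*(-4) = -3 - 48 = -51)
X*(27 + w) = 43*(27 - 51) = 43*(-24) = -1032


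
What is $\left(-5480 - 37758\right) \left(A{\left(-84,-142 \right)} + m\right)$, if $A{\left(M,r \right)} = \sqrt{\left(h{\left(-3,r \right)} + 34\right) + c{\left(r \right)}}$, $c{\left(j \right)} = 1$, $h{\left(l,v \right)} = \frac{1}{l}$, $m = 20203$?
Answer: $-873537314 - \frac{86476 \sqrt{78}}{3} \approx -8.7379 \cdot 10^{8}$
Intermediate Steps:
$A{\left(M,r \right)} = \frac{2 \sqrt{78}}{3}$ ($A{\left(M,r \right)} = \sqrt{\left(\frac{1}{-3} + 34\right) + 1} = \sqrt{\left(- \frac{1}{3} + 34\right) + 1} = \sqrt{\frac{101}{3} + 1} = \sqrt{\frac{104}{3}} = \frac{2 \sqrt{78}}{3}$)
$\left(-5480 - 37758\right) \left(A{\left(-84,-142 \right)} + m\right) = \left(-5480 - 37758\right) \left(\frac{2 \sqrt{78}}{3} + 20203\right) = - 43238 \left(20203 + \frac{2 \sqrt{78}}{3}\right) = -873537314 - \frac{86476 \sqrt{78}}{3}$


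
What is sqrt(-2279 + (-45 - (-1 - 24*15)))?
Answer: I*sqrt(1963) ≈ 44.306*I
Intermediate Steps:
sqrt(-2279 + (-45 - (-1 - 24*15))) = sqrt(-2279 + (-45 - (-1 - 360))) = sqrt(-2279 + (-45 - 1*(-361))) = sqrt(-2279 + (-45 + 361)) = sqrt(-2279 + 316) = sqrt(-1963) = I*sqrt(1963)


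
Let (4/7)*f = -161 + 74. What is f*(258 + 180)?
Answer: -133371/2 ≈ -66686.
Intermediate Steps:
f = -609/4 (f = 7*(-161 + 74)/4 = (7/4)*(-87) = -609/4 ≈ -152.25)
f*(258 + 180) = -609*(258 + 180)/4 = -609/4*438 = -133371/2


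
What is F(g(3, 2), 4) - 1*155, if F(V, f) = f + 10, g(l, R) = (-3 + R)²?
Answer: -141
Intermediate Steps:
F(V, f) = 10 + f
F(g(3, 2), 4) - 1*155 = (10 + 4) - 1*155 = 14 - 155 = -141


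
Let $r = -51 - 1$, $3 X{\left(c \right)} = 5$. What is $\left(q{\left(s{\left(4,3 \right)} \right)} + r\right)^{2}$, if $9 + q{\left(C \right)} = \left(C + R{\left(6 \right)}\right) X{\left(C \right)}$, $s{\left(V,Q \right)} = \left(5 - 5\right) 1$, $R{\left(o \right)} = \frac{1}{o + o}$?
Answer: $\frac{4800481}{1296} \approx 3704.1$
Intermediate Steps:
$R{\left(o \right)} = \frac{1}{2 o}$
$X{\left(c \right)} = \frac{5}{3}$ ($X{\left(c \right)} = \frac{1}{3} \cdot 5 = \frac{5}{3}$)
$s{\left(V,Q \right)} = 0$ ($s{\left(V,Q \right)} = 0 \cdot 1 = 0$)
$r = -52$ ($r = -51 - 1 = -52$)
$q{\left(C \right)} = - \frac{319}{36} + \frac{5 C}{3}$ ($q{\left(C \right)} = -9 + \left(C + \frac{1}{2 \cdot 6}\right) \frac{5}{3} = -9 + \left(C + \frac{1}{2} \cdot \frac{1}{6}\right) \frac{5}{3} = -9 + \left(C + \frac{1}{12}\right) \frac{5}{3} = -9 + \left(\frac{1}{12} + C\right) \frac{5}{3} = -9 + \left(\frac{5}{36} + \frac{5 C}{3}\right) = - \frac{319}{36} + \frac{5 C}{3}$)
$\left(q{\left(s{\left(4,3 \right)} \right)} + r\right)^{2} = \left(\left(- \frac{319}{36} + \frac{5}{3} \cdot 0\right) - 52\right)^{2} = \left(\left(- \frac{319}{36} + 0\right) - 52\right)^{2} = \left(- \frac{319}{36} - 52\right)^{2} = \left(- \frac{2191}{36}\right)^{2} = \frac{4800481}{1296}$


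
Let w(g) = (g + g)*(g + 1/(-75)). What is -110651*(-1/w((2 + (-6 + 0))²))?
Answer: 8298825/38368 ≈ 216.30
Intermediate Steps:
w(g) = 2*g*(-1/75 + g) (w(g) = (2*g)*(g - 1/75) = (2*g)*(-1/75 + g) = 2*g*(-1/75 + g))
-110651*(-1/w((2 + (-6 + 0))²)) = -110651*(-75/(2*(-1 + 75*(2 + (-6 + 0))²)*(2 + (-6 + 0))²)) = -110651*(-75/(2*(-1 + 75*(2 - 6)²)*(2 - 6)²)) = -110651*(-75/(32*(-1 + 75*(-4)²))) = -110651*(-75/(32*(-1 + 75*16))) = -110651*(-75/(32*(-1 + 1200))) = -110651/((-2*16*1199/75)) = -110651/((-1*38368/75)) = -110651/(-38368/75) = -110651*(-75/38368) = 8298825/38368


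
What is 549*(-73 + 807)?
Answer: 402966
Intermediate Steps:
549*(-73 + 807) = 549*734 = 402966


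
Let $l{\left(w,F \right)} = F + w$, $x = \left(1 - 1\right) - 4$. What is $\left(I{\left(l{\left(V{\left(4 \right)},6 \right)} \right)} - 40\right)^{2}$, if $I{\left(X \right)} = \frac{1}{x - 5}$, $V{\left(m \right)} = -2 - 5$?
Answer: $\frac{130321}{81} \approx 1608.9$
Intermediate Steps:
$x = -4$ ($x = 0 - 4 = -4$)
$V{\left(m \right)} = -7$ ($V{\left(m \right)} = -2 - 5 = -7$)
$I{\left(X \right)} = - \frac{1}{9}$ ($I{\left(X \right)} = \frac{1}{-4 - 5} = \frac{1}{-9} = - \frac{1}{9}$)
$\left(I{\left(l{\left(V{\left(4 \right)},6 \right)} \right)} - 40\right)^{2} = \left(- \frac{1}{9} - 40\right)^{2} = \left(- \frac{361}{9}\right)^{2} = \frac{130321}{81}$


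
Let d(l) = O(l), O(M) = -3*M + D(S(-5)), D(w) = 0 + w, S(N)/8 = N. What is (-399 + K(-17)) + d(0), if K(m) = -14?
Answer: -453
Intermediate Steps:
S(N) = 8*N
D(w) = w
O(M) = -40 - 3*M (O(M) = -3*M + 8*(-5) = -3*M - 40 = -40 - 3*M)
d(l) = -40 - 3*l
(-399 + K(-17)) + d(0) = (-399 - 14) + (-40 - 3*0) = -413 + (-40 + 0) = -413 - 40 = -453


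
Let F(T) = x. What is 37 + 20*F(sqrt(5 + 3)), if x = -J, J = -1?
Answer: 57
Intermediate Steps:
x = 1 (x = -1*(-1) = 1)
F(T) = 1
37 + 20*F(sqrt(5 + 3)) = 37 + 20*1 = 37 + 20 = 57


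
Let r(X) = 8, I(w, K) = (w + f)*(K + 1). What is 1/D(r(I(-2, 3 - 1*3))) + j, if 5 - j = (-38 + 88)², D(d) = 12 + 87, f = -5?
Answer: -247004/99 ≈ -2495.0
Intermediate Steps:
I(w, K) = (1 + K)*(-5 + w) (I(w, K) = (w - 5)*(K + 1) = (-5 + w)*(1 + K) = (1 + K)*(-5 + w))
D(d) = 99
j = -2495 (j = 5 - (-38 + 88)² = 5 - 1*50² = 5 - 1*2500 = 5 - 2500 = -2495)
1/D(r(I(-2, 3 - 1*3))) + j = 1/99 - 2495 = -247004/99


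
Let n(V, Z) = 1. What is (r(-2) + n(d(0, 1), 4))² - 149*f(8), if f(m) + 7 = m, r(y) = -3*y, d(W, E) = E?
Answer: -100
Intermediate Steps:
f(m) = -7 + m
(r(-2) + n(d(0, 1), 4))² - 149*f(8) = (-3*(-2) + 1)² - 149*(-7 + 8) = (6 + 1)² - 149*1 = 7² - 149 = 49 - 149 = -100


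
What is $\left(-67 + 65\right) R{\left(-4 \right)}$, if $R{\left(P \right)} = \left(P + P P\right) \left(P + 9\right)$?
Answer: $-120$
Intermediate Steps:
$R{\left(P \right)} = \left(9 + P\right) \left(P + P^{2}\right)$ ($R{\left(P \right)} = \left(P + P^{2}\right) \left(9 + P\right) = \left(9 + P\right) \left(P + P^{2}\right)$)
$\left(-67 + 65\right) R{\left(-4 \right)} = \left(-67 + 65\right) \left(- 4 \left(9 + \left(-4\right)^{2} + 10 \left(-4\right)\right)\right) = - 2 \left(- 4 \left(9 + 16 - 40\right)\right) = - 2 \left(\left(-4\right) \left(-15\right)\right) = \left(-2\right) 60 = -120$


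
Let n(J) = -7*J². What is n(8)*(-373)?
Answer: 167104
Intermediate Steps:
n(8)*(-373) = -7*8²*(-373) = -7*64*(-373) = -448*(-373) = 167104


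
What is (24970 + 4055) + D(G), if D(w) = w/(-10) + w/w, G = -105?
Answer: 58073/2 ≈ 29037.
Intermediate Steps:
D(w) = 1 - w/10 (D(w) = w*(-1/10) + 1 = -w/10 + 1 = 1 - w/10)
(24970 + 4055) + D(G) = (24970 + 4055) + (1 - 1/10*(-105)) = 29025 + (1 + 21/2) = 29025 + 23/2 = 58073/2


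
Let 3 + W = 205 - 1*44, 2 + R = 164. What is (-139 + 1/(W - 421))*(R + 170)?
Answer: -12137256/263 ≈ -46149.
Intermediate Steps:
R = 162 (R = -2 + 164 = 162)
W = 158 (W = -3 + (205 - 1*44) = -3 + (205 - 44) = -3 + 161 = 158)
(-139 + 1/(W - 421))*(R + 170) = (-139 + 1/(158 - 421))*(162 + 170) = (-139 + 1/(-263))*332 = (-139 - 1/263)*332 = -36558/263*332 = -12137256/263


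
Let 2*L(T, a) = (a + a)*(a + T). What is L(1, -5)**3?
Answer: 8000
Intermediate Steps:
L(T, a) = a*(T + a) (L(T, a) = ((a + a)*(a + T))/2 = ((2*a)*(T + a))/2 = (2*a*(T + a))/2 = a*(T + a))
L(1, -5)**3 = (-5*(1 - 5))**3 = (-5*(-4))**3 = 20**3 = 8000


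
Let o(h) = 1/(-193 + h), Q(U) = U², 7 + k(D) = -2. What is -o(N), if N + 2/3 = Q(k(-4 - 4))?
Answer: 3/338 ≈ 0.0088757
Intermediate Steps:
k(D) = -9 (k(D) = -7 - 2 = -9)
N = 241/3 (N = -⅔ + (-9)² = -⅔ + 81 = 241/3 ≈ 80.333)
-o(N) = -1/(-193 + 241/3) = -1/(-338/3) = -1*(-3/338) = 3/338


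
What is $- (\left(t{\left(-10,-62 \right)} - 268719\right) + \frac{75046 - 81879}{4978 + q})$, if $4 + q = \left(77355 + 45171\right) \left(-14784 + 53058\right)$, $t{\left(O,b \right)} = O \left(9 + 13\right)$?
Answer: $\frac{1261206947897855}{4689565098} \approx 2.6894 \cdot 10^{5}$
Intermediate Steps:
$t{\left(O,b \right)} = 22 O$ ($t{\left(O,b \right)} = O 22 = 22 O$)
$q = 4689560120$ ($q = -4 + \left(77355 + 45171\right) \left(-14784 + 53058\right) = -4 + 122526 \cdot 38274 = -4 + 4689560124 = 4689560120$)
$- (\left(t{\left(-10,-62 \right)} - 268719\right) + \frac{75046 - 81879}{4978 + q}) = - (\left(22 \left(-10\right) - 268719\right) + \frac{75046 - 81879}{4978 + 4689560120}) = - (\left(-220 - 268719\right) - \frac{6833}{4689565098}) = - (-268939 - \frac{6833}{4689565098}) = \left(-1\right) \left(- \frac{1261206947897855}{4689565098}\right) = \frac{1261206947897855}{4689565098}$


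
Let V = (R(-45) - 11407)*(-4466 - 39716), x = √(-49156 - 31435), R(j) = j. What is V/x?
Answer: -72281752*I*√80591/11513 ≈ -1.7823e+6*I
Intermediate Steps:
x = I*√80591 (x = √(-80591) = I*√80591 ≈ 283.89*I)
V = 505972264 (V = (-45 - 11407)*(-4466 - 39716) = -11452*(-44182) = 505972264)
V/x = 505972264/((I*√80591)) = 505972264*(-I*√80591/80591) = -72281752*I*√80591/11513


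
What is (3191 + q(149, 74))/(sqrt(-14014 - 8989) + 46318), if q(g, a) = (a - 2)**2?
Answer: 387913250/2145380127 - 8375*I*sqrt(23003)/2145380127 ≈ 0.18081 - 0.00059207*I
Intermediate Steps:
q(g, a) = (-2 + a)**2
(3191 + q(149, 74))/(sqrt(-14014 - 8989) + 46318) = (3191 + (-2 + 74)**2)/(sqrt(-14014 - 8989) + 46318) = (3191 + 72**2)/(sqrt(-23003) + 46318) = (3191 + 5184)/(I*sqrt(23003) + 46318) = 8375/(46318 + I*sqrt(23003))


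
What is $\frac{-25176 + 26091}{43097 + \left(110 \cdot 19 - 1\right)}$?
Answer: $\frac{305}{15062} \approx 0.02025$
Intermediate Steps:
$\frac{-25176 + 26091}{43097 + \left(110 \cdot 19 - 1\right)} = \frac{915}{43097 + \left(2090 + \left(-16 + 15\right)\right)} = \frac{915}{43097 + \left(2090 - 1\right)} = \frac{915}{43097 + 2089} = \frac{915}{45186} = 915 \cdot \frac{1}{45186} = \frac{305}{15062}$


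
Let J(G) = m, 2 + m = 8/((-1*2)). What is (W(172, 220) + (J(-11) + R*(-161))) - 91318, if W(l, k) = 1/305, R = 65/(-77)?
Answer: -305936034/3355 ≈ -91188.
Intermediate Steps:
R = -65/77 (R = 65*(-1/77) = -65/77 ≈ -0.84416)
W(l, k) = 1/305
m = -6 (m = -2 + 8/((-1*2)) = -2 + 8/(-2) = -2 + 8*(-½) = -2 - 4 = -6)
J(G) = -6
(W(172, 220) + (J(-11) + R*(-161))) - 91318 = (1/305 + (-6 - 65/77*(-161))) - 91318 = (1/305 + (-6 + 1495/11)) - 91318 = (1/305 + 1429/11) - 91318 = 435856/3355 - 91318 = -305936034/3355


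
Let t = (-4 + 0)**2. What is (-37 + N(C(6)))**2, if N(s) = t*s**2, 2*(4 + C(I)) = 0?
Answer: 47961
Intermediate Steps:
t = 16 (t = (-4)**2 = 16)
C(I) = -4 (C(I) = -4 + (1/2)*0 = -4 + 0 = -4)
N(s) = 16*s**2
(-37 + N(C(6)))**2 = (-37 + 16*(-4)**2)**2 = (-37 + 16*16)**2 = (-37 + 256)**2 = 219**2 = 47961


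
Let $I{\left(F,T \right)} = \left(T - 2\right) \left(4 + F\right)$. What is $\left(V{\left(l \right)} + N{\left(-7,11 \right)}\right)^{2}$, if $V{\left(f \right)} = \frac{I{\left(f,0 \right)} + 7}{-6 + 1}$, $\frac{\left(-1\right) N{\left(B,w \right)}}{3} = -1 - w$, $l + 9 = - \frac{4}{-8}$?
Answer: $\frac{26896}{25} \approx 1075.8$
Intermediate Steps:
$I{\left(F,T \right)} = \left(-2 + T\right) \left(4 + F\right)$
$l = - \frac{17}{2}$ ($l = -9 - \frac{4}{-8} = -9 - - \frac{1}{2} = -9 + \frac{1}{2} = - \frac{17}{2} \approx -8.5$)
$N{\left(B,w \right)} = 3 + 3 w$ ($N{\left(B,w \right)} = - 3 \left(-1 - w\right) = 3 + 3 w$)
$V{\left(f \right)} = \frac{1}{5} + \frac{2 f}{5}$ ($V{\left(f \right)} = \frac{\left(-8 - 2 f + 4 \cdot 0 + f 0\right) + 7}{-6 + 1} = \frac{\left(-8 - 2 f + 0 + 0\right) + 7}{-5} = \left(\left(-8 - 2 f\right) + 7\right) \left(- \frac{1}{5}\right) = \left(-1 - 2 f\right) \left(- \frac{1}{5}\right) = \frac{1}{5} + \frac{2 f}{5}$)
$\left(V{\left(l \right)} + N{\left(-7,11 \right)}\right)^{2} = \left(\left(\frac{1}{5} + \frac{2}{5} \left(- \frac{17}{2}\right)\right) + \left(3 + 3 \cdot 11\right)\right)^{2} = \left(\left(\frac{1}{5} - \frac{17}{5}\right) + \left(3 + 33\right)\right)^{2} = \left(- \frac{16}{5} + 36\right)^{2} = \left(\frac{164}{5}\right)^{2} = \frac{26896}{25}$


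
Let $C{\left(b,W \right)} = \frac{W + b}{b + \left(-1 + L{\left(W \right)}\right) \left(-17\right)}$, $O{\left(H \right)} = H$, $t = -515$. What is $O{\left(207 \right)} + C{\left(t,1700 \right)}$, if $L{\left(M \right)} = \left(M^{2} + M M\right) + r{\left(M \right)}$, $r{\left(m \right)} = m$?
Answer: $\frac{20345904201}{98289398} \approx 207.0$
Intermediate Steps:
$L{\left(M \right)} = M + 2 M^{2}$ ($L{\left(M \right)} = \left(M^{2} + M M\right) + M = \left(M^{2} + M^{2}\right) + M = 2 M^{2} + M = M + 2 M^{2}$)
$C{\left(b,W \right)} = \frac{W + b}{17 + b - 17 W \left(1 + 2 W\right)}$ ($C{\left(b,W \right)} = \frac{W + b}{b + \left(-1 + W \left(1 + 2 W\right)\right) \left(-17\right)} = \frac{W + b}{b - \left(-17 + 17 W \left(1 + 2 W\right)\right)} = \frac{W + b}{17 + b - 17 W \left(1 + 2 W\right)}$)
$O{\left(207 \right)} + C{\left(t,1700 \right)} = 207 + \frac{1700 - 515}{17 - 515 - 34 \cdot 1700^{2} - 28900} = 207 + \frac{1}{17 - 515 - 98260000 - 28900} \cdot 1185 = 207 + \frac{1}{-98289398} \cdot 1185 = 207 - \frac{1185}{98289398} = \frac{20345904201}{98289398}$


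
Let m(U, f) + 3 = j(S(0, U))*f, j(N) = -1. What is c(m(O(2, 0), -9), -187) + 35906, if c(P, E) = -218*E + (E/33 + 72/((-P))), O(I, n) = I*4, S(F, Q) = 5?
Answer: 229963/3 ≈ 76654.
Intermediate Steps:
O(I, n) = 4*I
m(U, f) = -3 - f
c(P, E) = -72/P - 7193*E/33 (c(P, E) = -218*E + (E*(1/33) + 72*(-1/P)) = -218*E + (E/33 - 72/P) = -218*E + (-72/P + E/33) = -72/P - 7193*E/33)
c(m(O(2, 0), -9), -187) + 35906 = (-72/(-3 - 1*(-9)) - 7193/33*(-187)) + 35906 = (-72/(-3 + 9) + 122281/3) + 35906 = (-72/6 + 122281/3) + 35906 = (-72*1/6 + 122281/3) + 35906 = (-12 + 122281/3) + 35906 = 122245/3 + 35906 = 229963/3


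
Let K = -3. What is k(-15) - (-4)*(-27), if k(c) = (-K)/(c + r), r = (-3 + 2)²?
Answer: -1515/14 ≈ -108.21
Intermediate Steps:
r = 1 (r = (-1)² = 1)
k(c) = 3/(1 + c) (k(c) = (-1*(-3))/(c + 1) = 3/(1 + c))
k(-15) - (-4)*(-27) = 3/(1 - 15) - (-4)*(-27) = 3/(-14) - 1*108 = 3*(-1/14) - 108 = -3/14 - 108 = -1515/14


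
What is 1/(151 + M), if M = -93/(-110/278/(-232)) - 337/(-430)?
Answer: -4730/257201567 ≈ -1.8390e-5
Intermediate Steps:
M = -257915797/4730 (M = -93/(-110*1/278*(-1/232)) - 337*(-1/430) = -93/((-55/139*(-1/232))) + 337/430 = -93/55/32248 + 337/430 = -93*32248/55 + 337/430 = -2999064/55 + 337/430 = -257915797/4730 ≈ -54528.)
1/(151 + M) = 1/(151 - 257915797/4730) = 1/(-257201567/4730) = -4730/257201567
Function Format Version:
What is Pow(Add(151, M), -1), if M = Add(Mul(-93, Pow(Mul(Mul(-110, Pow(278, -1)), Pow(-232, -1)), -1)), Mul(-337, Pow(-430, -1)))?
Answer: Rational(-4730, 257201567) ≈ -1.8390e-5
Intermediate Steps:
M = Rational(-257915797, 4730) (M = Add(Mul(-93, Pow(Mul(Mul(-110, Rational(1, 278)), Rational(-1, 232)), -1)), Mul(-337, Rational(-1, 430))) = Add(Mul(-93, Pow(Mul(Rational(-55, 139), Rational(-1, 232)), -1)), Rational(337, 430)) = Add(Mul(-93, Pow(Rational(55, 32248), -1)), Rational(337, 430)) = Add(Mul(-93, Rational(32248, 55)), Rational(337, 430)) = Add(Rational(-2999064, 55), Rational(337, 430)) = Rational(-257915797, 4730) ≈ -54528.)
Pow(Add(151, M), -1) = Pow(Add(151, Rational(-257915797, 4730)), -1) = Pow(Rational(-257201567, 4730), -1) = Rational(-4730, 257201567)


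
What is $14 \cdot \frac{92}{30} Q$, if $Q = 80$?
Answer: $\frac{10304}{3} \approx 3434.7$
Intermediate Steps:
$14 \cdot \frac{92}{30} Q = 14 \cdot \frac{92}{30} \cdot 80 = 14 \cdot 92 \cdot \frac{1}{30} \cdot 80 = 14 \cdot \frac{46}{15} \cdot 80 = \frac{644}{15} \cdot 80 = \frac{10304}{3}$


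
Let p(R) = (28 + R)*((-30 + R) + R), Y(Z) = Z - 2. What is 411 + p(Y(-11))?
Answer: -429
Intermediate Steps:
Y(Z) = -2 + Z
p(R) = (-30 + 2*R)*(28 + R) (p(R) = (28 + R)*(-30 + 2*R) = (-30 + 2*R)*(28 + R))
411 + p(Y(-11)) = 411 + (-840 + 2*(-2 - 11)² + 26*(-2 - 11)) = 411 + (-840 + 2*(-13)² + 26*(-13)) = 411 + (-840 + 2*169 - 338) = 411 + (-840 + 338 - 338) = 411 - 840 = -429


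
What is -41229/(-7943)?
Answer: 41229/7943 ≈ 5.1906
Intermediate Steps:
-41229/(-7943) = -41229*(-1)/7943 = -9*(-4581/7943) = 41229/7943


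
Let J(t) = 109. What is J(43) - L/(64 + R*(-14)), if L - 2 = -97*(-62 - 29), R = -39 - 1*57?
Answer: 144643/1408 ≈ 102.73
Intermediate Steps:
R = -96 (R = -39 - 57 = -96)
L = 8829 (L = 2 - 97*(-62 - 29) = 2 - 97*(-91) = 2 + 8827 = 8829)
J(43) - L/(64 + R*(-14)) = 109 - 8829/(64 - 96*(-14)) = 109 - 8829/(64 + 1344) = 109 - 8829/1408 = 144643/1408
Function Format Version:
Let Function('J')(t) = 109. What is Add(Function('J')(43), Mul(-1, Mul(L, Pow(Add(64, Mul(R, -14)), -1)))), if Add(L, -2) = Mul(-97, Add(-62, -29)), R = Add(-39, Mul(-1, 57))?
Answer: Rational(144643, 1408) ≈ 102.73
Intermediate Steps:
R = -96 (R = Add(-39, -57) = -96)
L = 8829 (L = Add(2, Mul(-97, Add(-62, -29))) = Add(2, Mul(-97, -91)) = Add(2, 8827) = 8829)
Add(Function('J')(43), Mul(-1, Mul(L, Pow(Add(64, Mul(R, -14)), -1)))) = Add(109, Mul(-1, Mul(8829, Pow(Add(64, Mul(-96, -14)), -1)))) = Add(109, Mul(-1, Mul(8829, Pow(Add(64, 1344), -1)))) = Add(109, Mul(-1, Mul(8829, Pow(1408, -1)))) = Add(109, Mul(-1, Mul(8829, Rational(1, 1408)))) = Add(109, Mul(-1, Rational(8829, 1408))) = Add(109, Rational(-8829, 1408)) = Rational(144643, 1408)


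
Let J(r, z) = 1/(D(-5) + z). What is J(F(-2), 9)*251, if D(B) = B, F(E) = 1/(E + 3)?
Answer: 251/4 ≈ 62.750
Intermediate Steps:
F(E) = 1/(3 + E)
J(r, z) = 1/(-5 + z)
J(F(-2), 9)*251 = 251/(-5 + 9) = 251/4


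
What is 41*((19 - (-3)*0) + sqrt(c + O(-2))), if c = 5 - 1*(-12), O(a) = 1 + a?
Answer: 943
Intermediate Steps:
c = 17 (c = 5 + 12 = 17)
41*((19 - (-3)*0) + sqrt(c + O(-2))) = 41*((19 - (-3)*0) + sqrt(17 + (1 - 2))) = 41*((19 - 1*0) + sqrt(17 - 1)) = 41*((19 + 0) + sqrt(16)) = 41*(19 + 4) = 41*23 = 943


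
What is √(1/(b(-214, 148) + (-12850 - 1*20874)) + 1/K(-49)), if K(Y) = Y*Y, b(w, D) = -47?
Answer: √1059396270/1654779 ≈ 0.019669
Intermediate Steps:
K(Y) = Y²
√(1/(b(-214, 148) + (-12850 - 1*20874)) + 1/K(-49)) = √(1/(-47 + (-12850 - 1*20874)) + 1/((-49)²)) = √(1/(-47 + (-12850 - 20874)) + 1/2401) = √(1/(-47 - 33724) + 1/2401) = √(1/(-33771) + 1/2401) = √(-1/33771 + 1/2401) = √(31370/81084171) = √1059396270/1654779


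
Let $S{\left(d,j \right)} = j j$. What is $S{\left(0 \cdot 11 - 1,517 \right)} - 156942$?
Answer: $110347$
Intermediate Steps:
$S{\left(d,j \right)} = j^{2}$
$S{\left(0 \cdot 11 - 1,517 \right)} - 156942 = 517^{2} - 156942 = 267289 - 156942 = 110347$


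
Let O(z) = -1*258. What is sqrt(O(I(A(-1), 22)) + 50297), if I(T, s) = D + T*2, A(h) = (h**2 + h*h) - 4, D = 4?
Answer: sqrt(50039) ≈ 223.69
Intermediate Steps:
A(h) = -4 + 2*h**2 (A(h) = (h**2 + h**2) - 4 = 2*h**2 - 4 = -4 + 2*h**2)
I(T, s) = 4 + 2*T (I(T, s) = 4 + T*2 = 4 + 2*T)
O(z) = -258
sqrt(O(I(A(-1), 22)) + 50297) = sqrt(-258 + 50297) = sqrt(50039)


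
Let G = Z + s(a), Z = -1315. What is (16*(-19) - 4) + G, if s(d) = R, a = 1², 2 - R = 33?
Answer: -1654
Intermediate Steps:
R = -31 (R = 2 - 1*33 = 2 - 33 = -31)
a = 1
s(d) = -31
G = -1346 (G = -1315 - 31 = -1346)
(16*(-19) - 4) + G = (16*(-19) - 4) - 1346 = (-304 - 4) - 1346 = -308 - 1346 = -1654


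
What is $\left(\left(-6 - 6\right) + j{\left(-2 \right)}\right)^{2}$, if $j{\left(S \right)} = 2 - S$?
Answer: $64$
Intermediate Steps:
$\left(\left(-6 - 6\right) + j{\left(-2 \right)}\right)^{2} = \left(\left(-6 - 6\right) + \left(2 - -2\right)\right)^{2} = \left(\left(-6 - 6\right) + \left(2 + 2\right)\right)^{2} = \left(-12 + 4\right)^{2} = \left(-8\right)^{2} = 64$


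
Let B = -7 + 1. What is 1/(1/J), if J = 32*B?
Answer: -192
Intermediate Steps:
B = -6
J = -192 (J = 32*(-6) = -192)
1/(1/J) = 1/(1/(-192)) = 1/(-1/192) = -192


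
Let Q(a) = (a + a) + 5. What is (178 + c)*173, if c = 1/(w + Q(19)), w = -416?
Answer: 11485989/373 ≈ 30794.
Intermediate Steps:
Q(a) = 5 + 2*a (Q(a) = 2*a + 5 = 5 + 2*a)
c = -1/373 (c = 1/(-416 + (5 + 2*19)) = 1/(-416 + (5 + 38)) = 1/(-416 + 43) = 1/(-373) = -1/373 ≈ -0.0026810)
(178 + c)*173 = (178 - 1/373)*173 = (66393/373)*173 = 11485989/373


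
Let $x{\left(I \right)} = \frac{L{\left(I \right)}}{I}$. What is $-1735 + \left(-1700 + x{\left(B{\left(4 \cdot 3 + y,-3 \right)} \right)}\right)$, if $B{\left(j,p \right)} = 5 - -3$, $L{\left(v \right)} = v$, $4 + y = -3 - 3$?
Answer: $-3434$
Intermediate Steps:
$y = -10$ ($y = -4 - 6 = -10$)
$B{\left(j,p \right)} = 8$ ($B{\left(j,p \right)} = 5 + 3 = 8$)
$x{\left(I \right)} = 1$ ($x{\left(I \right)} = \frac{I}{I} = 1$)
$-1735 + \left(-1700 + x{\left(B{\left(4 \cdot 3 + y,-3 \right)} \right)}\right) = -1735 + \left(-1700 + 1\right) = -1735 - 1699 = -3434$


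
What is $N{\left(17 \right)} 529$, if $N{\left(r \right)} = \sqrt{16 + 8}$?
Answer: $1058 \sqrt{6} \approx 2591.6$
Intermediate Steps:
$N{\left(r \right)} = 2 \sqrt{6}$ ($N{\left(r \right)} = \sqrt{24} = 2 \sqrt{6}$)
$N{\left(17 \right)} 529 = 2 \sqrt{6} \cdot 529 = 1058 \sqrt{6}$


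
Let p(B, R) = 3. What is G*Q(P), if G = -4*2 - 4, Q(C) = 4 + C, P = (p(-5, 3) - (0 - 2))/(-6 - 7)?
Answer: -564/13 ≈ -43.385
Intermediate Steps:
P = -5/13 (P = (3 - (0 - 2))/(-6 - 7) = (3 - 1*(-2))/(-13) = (3 + 2)*(-1/13) = 5*(-1/13) = -5/13 ≈ -0.38462)
G = -12 (G = -8 - 4 = -12)
G*Q(P) = -12*(4 - 5/13) = -12*47/13 = -564/13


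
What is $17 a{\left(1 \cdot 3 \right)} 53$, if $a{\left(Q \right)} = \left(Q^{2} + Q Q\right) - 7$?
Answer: $9911$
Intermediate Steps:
$a{\left(Q \right)} = -7 + 2 Q^{2}$ ($a{\left(Q \right)} = \left(Q^{2} + Q^{2}\right) - 7 = 2 Q^{2} - 7 = -7 + 2 Q^{2}$)
$17 a{\left(1 \cdot 3 \right)} 53 = 17 \left(-7 + 2 \left(1 \cdot 3\right)^{2}\right) 53 = 17 \left(-7 + 2 \cdot 3^{2}\right) 53 = 17 \left(-7 + 2 \cdot 9\right) 53 = 17 \left(-7 + 18\right) 53 = 17 \cdot 11 \cdot 53 = 187 \cdot 53 = 9911$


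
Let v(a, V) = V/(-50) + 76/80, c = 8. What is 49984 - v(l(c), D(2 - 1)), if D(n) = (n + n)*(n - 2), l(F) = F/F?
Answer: 4998301/100 ≈ 49983.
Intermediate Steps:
l(F) = 1
D(n) = 2*n*(-2 + n) (D(n) = (2*n)*(-2 + n) = 2*n*(-2 + n))
v(a, V) = 19/20 - V/50 (v(a, V) = V*(-1/50) + 76*(1/80) = -V/50 + 19/20 = 19/20 - V/50)
49984 - v(l(c), D(2 - 1)) = 49984 - (19/20 - (2 - 1)*(-2 + (2 - 1))/25) = 49984 - (19/20 - (-2 + 1)/25) = 49984 - (19/20 - (-1)/25) = 49984 - (19/20 - 1/50*(-2)) = 49984 - (19/20 + 1/25) = 49984 - 1*99/100 = 49984 - 99/100 = 4998301/100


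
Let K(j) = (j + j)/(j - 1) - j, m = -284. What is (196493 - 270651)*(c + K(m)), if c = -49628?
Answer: 1042844798576/285 ≈ 3.6591e+9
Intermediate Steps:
K(j) = -j + 2*j/(-1 + j) (K(j) = (2*j)/(-1 + j) - j = 2*j/(-1 + j) - j = -j + 2*j/(-1 + j))
(196493 - 270651)*(c + K(m)) = (196493 - 270651)*(-49628 - 284*(3 - 1*(-284))/(-1 - 284)) = -74158*(-49628 - 284*(3 + 284)/(-285)) = -74158*(-49628 - 284*(-1/285)*287) = -74158*(-49628 + 81508/285) = -74158*(-14062472/285) = 1042844798576/285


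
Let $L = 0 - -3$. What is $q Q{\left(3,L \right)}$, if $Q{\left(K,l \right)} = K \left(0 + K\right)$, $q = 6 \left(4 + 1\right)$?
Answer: $270$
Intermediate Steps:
$q = 30$ ($q = 6 \cdot 5 = 30$)
$L = 3$ ($L = 0 + 3 = 3$)
$Q{\left(K,l \right)} = K^{2}$ ($Q{\left(K,l \right)} = K K = K^{2}$)
$q Q{\left(3,L \right)} = 30 \cdot 3^{2} = 30 \cdot 9 = 270$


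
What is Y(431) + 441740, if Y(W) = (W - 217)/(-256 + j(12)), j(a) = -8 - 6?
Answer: 59634793/135 ≈ 4.4174e+5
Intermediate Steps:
j(a) = -14
Y(W) = 217/270 - W/270 (Y(W) = (W - 217)/(-256 - 14) = (-217 + W)/(-270) = (-217 + W)*(-1/270) = 217/270 - W/270)
Y(431) + 441740 = (217/270 - 1/270*431) + 441740 = (217/270 - 431/270) + 441740 = -107/135 + 441740 = 59634793/135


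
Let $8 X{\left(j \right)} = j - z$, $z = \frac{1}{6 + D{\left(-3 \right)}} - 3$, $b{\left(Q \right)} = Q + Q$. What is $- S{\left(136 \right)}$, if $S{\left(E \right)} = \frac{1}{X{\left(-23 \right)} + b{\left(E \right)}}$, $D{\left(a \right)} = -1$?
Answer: $- \frac{40}{10779} \approx -0.0037109$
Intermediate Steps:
$b{\left(Q \right)} = 2 Q$
$z = - \frac{14}{5}$ ($z = \frac{1}{6 - 1} - 3 = \frac{1}{5} - 3 = - \frac{14}{5} \approx -2.8$)
$X{\left(j \right)} = \frac{7}{20} + \frac{j}{8}$ ($X{\left(j \right)} = \frac{j - - \frac{14}{5}}{8} = \frac{j + \frac{14}{5}}{8} = \frac{\frac{14}{5} + j}{8} = \frac{7}{20} + \frac{j}{8}$)
$S{\left(E \right)} = \frac{1}{- \frac{101}{40} + 2 E}$ ($S{\left(E \right)} = \frac{1}{\left(\frac{7}{20} + \frac{1}{8} \left(-23\right)\right) + 2 E} = \frac{1}{\left(\frac{7}{20} - \frac{23}{8}\right) + 2 E} = \frac{1}{- \frac{101}{40} + 2 E}$)
$- S{\left(136 \right)} = - \frac{40}{-101 + 80 \cdot 136} = - \frac{40}{-101 + 10880} = - \frac{40}{10779}$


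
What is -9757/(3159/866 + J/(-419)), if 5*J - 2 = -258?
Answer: -17701832390/6839801 ≈ -2588.1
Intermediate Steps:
J = -256/5 (J = ⅖ + (⅕)*(-258) = ⅖ - 258/5 = -256/5 ≈ -51.200)
-9757/(3159/866 + J/(-419)) = -9757/(3159/866 - 256/5/(-419)) = -9757/(3159*(1/866) - 256/5*(-1/419)) = -9757/(3159/866 + 256/2095) = -9757/6839801/1814270 = -9757*1814270/6839801 = -17701832390/6839801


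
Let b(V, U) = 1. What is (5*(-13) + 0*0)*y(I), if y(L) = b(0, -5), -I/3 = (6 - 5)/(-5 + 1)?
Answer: -65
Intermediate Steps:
I = ¾ (I = -3*(6 - 5)/(-5 + 1) = -3/(-4) = -3*(-1)/4 = -3*(-¼) = ¾ ≈ 0.75000)
y(L) = 1
(5*(-13) + 0*0)*y(I) = (5*(-13) + 0*0)*1 = (-65 + 0)*1 = -65*1 = -65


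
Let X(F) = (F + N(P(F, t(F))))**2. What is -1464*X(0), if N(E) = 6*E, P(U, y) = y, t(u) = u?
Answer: 0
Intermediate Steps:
X(F) = 49*F**2 (X(F) = (F + 6*F)**2 = (7*F)**2 = 49*F**2)
-1464*X(0) = -71736*0**2 = -71736*0 = -1464*0 = 0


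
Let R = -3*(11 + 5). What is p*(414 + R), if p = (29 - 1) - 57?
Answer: -10614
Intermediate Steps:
R = -48 (R = -3*16 = -48)
p = -29 (p = 28 - 57 = -29)
p*(414 + R) = -29*(414 - 48) = -29*366 = -10614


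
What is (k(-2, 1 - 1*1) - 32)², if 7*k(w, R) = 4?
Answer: 48400/49 ≈ 987.75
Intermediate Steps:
k(w, R) = 4/7 (k(w, R) = (⅐)*4 = 4/7)
(k(-2, 1 - 1*1) - 32)² = (4/7 - 32)² = (-220/7)² = 48400/49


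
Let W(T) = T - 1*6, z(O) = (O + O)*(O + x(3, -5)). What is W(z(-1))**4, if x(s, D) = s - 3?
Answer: 256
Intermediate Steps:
x(s, D) = -3 + s
z(O) = 2*O**2 (z(O) = (O + O)*(O + (-3 + 3)) = (2*O)*(O + 0) = (2*O)*O = 2*O**2)
W(T) = -6 + T (W(T) = T - 6 = -6 + T)
W(z(-1))**4 = (-6 + 2*(-1)**2)**4 = (-6 + 2*1)**4 = (-6 + 2)**4 = (-4)**4 = 256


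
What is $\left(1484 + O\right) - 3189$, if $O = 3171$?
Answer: $1466$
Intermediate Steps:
$\left(1484 + O\right) - 3189 = \left(1484 + 3171\right) - 3189 = 4655 - 3189 = 1466$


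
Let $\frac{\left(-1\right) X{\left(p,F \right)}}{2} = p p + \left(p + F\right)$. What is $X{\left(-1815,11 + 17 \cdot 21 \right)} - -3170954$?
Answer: $-3414602$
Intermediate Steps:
$X{\left(p,F \right)} = - 2 F - 2 p - 2 p^{2}$ ($X{\left(p,F \right)} = - 2 \left(p p + \left(p + F\right)\right) = - 2 \left(p^{2} + \left(F + p\right)\right) = - 2 \left(F + p + p^{2}\right) = - 2 F - 2 p - 2 p^{2}$)
$X{\left(-1815,11 + 17 \cdot 21 \right)} - -3170954 = \left(- 2 \left(11 + 17 \cdot 21\right) - -3630 - 2 \left(-1815\right)^{2}\right) - -3170954 = \left(- 2 \left(11 + 357\right) + 3630 - 6588450\right) + 3170954 = \left(\left(-2\right) 368 + 3630 - 6588450\right) + 3170954 = \left(-736 + 3630 - 6588450\right) + 3170954 = -6585556 + 3170954 = -3414602$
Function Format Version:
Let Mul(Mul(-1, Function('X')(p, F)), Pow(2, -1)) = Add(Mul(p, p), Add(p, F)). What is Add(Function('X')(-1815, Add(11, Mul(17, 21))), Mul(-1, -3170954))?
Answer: -3414602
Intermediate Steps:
Function('X')(p, F) = Add(Mul(-2, F), Mul(-2, p), Mul(-2, Pow(p, 2))) (Function('X')(p, F) = Mul(-2, Add(Mul(p, p), Add(p, F))) = Mul(-2, Add(Pow(p, 2), Add(F, p))) = Mul(-2, Add(F, p, Pow(p, 2))) = Add(Mul(-2, F), Mul(-2, p), Mul(-2, Pow(p, 2))))
Add(Function('X')(-1815, Add(11, Mul(17, 21))), Mul(-1, -3170954)) = Add(Add(Mul(-2, Add(11, Mul(17, 21))), Mul(-2, -1815), Mul(-2, Pow(-1815, 2))), Mul(-1, -3170954)) = Add(Add(Mul(-2, Add(11, 357)), 3630, Mul(-2, 3294225)), 3170954) = Add(Add(Mul(-2, 368), 3630, -6588450), 3170954) = Add(Add(-736, 3630, -6588450), 3170954) = Add(-6585556, 3170954) = -3414602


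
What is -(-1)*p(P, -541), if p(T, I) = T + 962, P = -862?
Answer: 100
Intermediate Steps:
p(T, I) = 962 + T
-(-1)*p(P, -541) = -(-1)*(962 - 862) = -(-1)*100 = -1*(-100) = 100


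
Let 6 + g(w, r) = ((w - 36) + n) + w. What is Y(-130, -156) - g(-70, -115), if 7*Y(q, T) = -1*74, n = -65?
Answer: 1655/7 ≈ 236.43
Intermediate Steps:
g(w, r) = -107 + 2*w (g(w, r) = -6 + (((w - 36) - 65) + w) = -6 + (((-36 + w) - 65) + w) = -6 + ((-101 + w) + w) = -6 + (-101 + 2*w) = -107 + 2*w)
Y(q, T) = -74/7 (Y(q, T) = (-1*74)/7 = (⅐)*(-74) = -74/7)
Y(-130, -156) - g(-70, -115) = -74/7 - (-107 + 2*(-70)) = -74/7 - (-107 - 140) = -74/7 - 1*(-247) = -74/7 + 247 = 1655/7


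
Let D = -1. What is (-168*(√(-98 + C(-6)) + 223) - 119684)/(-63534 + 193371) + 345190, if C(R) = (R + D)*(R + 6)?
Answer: 44818276882/129837 - 392*I*√2/43279 ≈ 3.4519e+5 - 0.012809*I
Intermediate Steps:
C(R) = (-1 + R)*(6 + R) (C(R) = (R - 1)*(R + 6) = (-1 + R)*(6 + R))
(-168*(√(-98 + C(-6)) + 223) - 119684)/(-63534 + 193371) + 345190 = (-168*(√(-98 + (-6 + (-6)² + 5*(-6))) + 223) - 119684)/(-63534 + 193371) + 345190 = (-168*(√(-98 + (-6 + 36 - 30)) + 223) - 119684)/129837 + 345190 = (-168*(√(-98 + 0) + 223) - 119684)*(1/129837) + 345190 = (-168*(√(-98) + 223) - 119684)*(1/129837) + 345190 = (-168*(7*I*√2 + 223) - 119684)*(1/129837) + 345190 = (-168*(223 + 7*I*√2) - 119684)*(1/129837) + 345190 = ((-37464 - 1176*I*√2) - 119684)*(1/129837) + 345190 = (-157148 - 1176*I*√2)*(1/129837) + 345190 = (-157148/129837 - 392*I*√2/43279) + 345190 = 44818276882/129837 - 392*I*√2/43279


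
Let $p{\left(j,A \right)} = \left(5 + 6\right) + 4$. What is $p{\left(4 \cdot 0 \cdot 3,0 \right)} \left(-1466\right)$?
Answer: $-21990$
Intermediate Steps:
$p{\left(j,A \right)} = 15$ ($p{\left(j,A \right)} = 11 + 4 = 15$)
$p{\left(4 \cdot 0 \cdot 3,0 \right)} \left(-1466\right) = 15 \left(-1466\right) = -21990$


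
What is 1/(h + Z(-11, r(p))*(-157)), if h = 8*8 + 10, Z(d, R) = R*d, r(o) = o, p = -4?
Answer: -1/6834 ≈ -0.00014633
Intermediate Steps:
h = 74 (h = 64 + 10 = 74)
1/(h + Z(-11, r(p))*(-157)) = 1/(74 - 4*(-11)*(-157)) = 1/(74 + 44*(-157)) = 1/(74 - 6908) = 1/(-6834) = -1/6834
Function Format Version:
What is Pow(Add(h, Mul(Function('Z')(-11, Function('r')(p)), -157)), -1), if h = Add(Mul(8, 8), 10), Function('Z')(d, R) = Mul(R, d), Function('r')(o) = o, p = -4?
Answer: Rational(-1, 6834) ≈ -0.00014633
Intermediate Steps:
h = 74 (h = Add(64, 10) = 74)
Pow(Add(h, Mul(Function('Z')(-11, Function('r')(p)), -157)), -1) = Pow(Add(74, Mul(Mul(-4, -11), -157)), -1) = Pow(Add(74, Mul(44, -157)), -1) = Pow(Add(74, -6908), -1) = Pow(-6834, -1) = Rational(-1, 6834)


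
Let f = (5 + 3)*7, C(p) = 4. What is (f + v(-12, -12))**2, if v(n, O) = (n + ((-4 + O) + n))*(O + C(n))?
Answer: 141376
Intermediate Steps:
v(n, O) = (4 + O)*(-4 + O + 2*n) (v(n, O) = (n + ((-4 + O) + n))*(O + 4) = (n + (-4 + O + n))*(4 + O) = (-4 + O + 2*n)*(4 + O) = (4 + O)*(-4 + O + 2*n))
f = 56 (f = 8*7 = 56)
(f + v(-12, -12))**2 = (56 + (-16 + (-12)**2 + 8*(-12) + 2*(-12)*(-12)))**2 = (56 + (-16 + 144 - 96 + 288))**2 = (56 + 320)**2 = 376**2 = 141376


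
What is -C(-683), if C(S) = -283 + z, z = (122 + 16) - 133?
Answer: 278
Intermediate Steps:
z = 5 (z = 138 - 133 = 5)
C(S) = -278 (C(S) = -283 + 5 = -278)
-C(-683) = -1*(-278) = 278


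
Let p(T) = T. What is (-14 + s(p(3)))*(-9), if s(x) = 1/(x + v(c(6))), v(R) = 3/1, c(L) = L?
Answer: 249/2 ≈ 124.50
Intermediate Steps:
v(R) = 3 (v(R) = 3*1 = 3)
s(x) = 1/(3 + x) (s(x) = 1/(x + 3) = 1/(3 + x))
(-14 + s(p(3)))*(-9) = (-14 + 1/(3 + 3))*(-9) = (-14 + 1/6)*(-9) = (-14 + ⅙)*(-9) = -83/6*(-9) = 249/2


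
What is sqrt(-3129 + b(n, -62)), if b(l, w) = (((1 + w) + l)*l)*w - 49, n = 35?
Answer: sqrt(53242) ≈ 230.74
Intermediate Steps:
b(l, w) = -49 + l*w*(1 + l + w) (b(l, w) = ((1 + l + w)*l)*w - 49 = (l*(1 + l + w))*w - 49 = l*w*(1 + l + w) - 49 = -49 + l*w*(1 + l + w))
sqrt(-3129 + b(n, -62)) = sqrt(-3129 + (-49 + 35*(-62) + 35*(-62)**2 - 62*35**2)) = sqrt(-3129 + (-49 - 2170 + 35*3844 - 62*1225)) = sqrt(-3129 + (-49 - 2170 + 134540 - 75950)) = sqrt(-3129 + 56371) = sqrt(53242)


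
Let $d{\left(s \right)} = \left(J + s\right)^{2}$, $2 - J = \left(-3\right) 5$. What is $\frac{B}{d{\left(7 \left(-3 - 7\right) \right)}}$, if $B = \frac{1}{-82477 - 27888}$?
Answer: $- \frac{1}{310015285} \approx -3.2256 \cdot 10^{-9}$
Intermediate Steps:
$J = 17$ ($J = 2 - \left(-3\right) 5 = 2 - -15 = 2 + 15 = 17$)
$B = - \frac{1}{110365}$ ($B = \frac{1}{-110365} = - \frac{1}{110365} \approx -9.0608 \cdot 10^{-6}$)
$d{\left(s \right)} = \left(17 + s\right)^{2}$
$\frac{B}{d{\left(7 \left(-3 - 7\right) \right)}} = - \frac{1}{110365 \left(17 + 7 \left(-3 - 7\right)\right)^{2}} = - \frac{1}{110365 \left(17 + 7 \left(-10\right)\right)^{2}} = - \frac{1}{110365 \left(17 - 70\right)^{2}} = - \frac{1}{110365 \left(-53\right)^{2}} = - \frac{1}{110365 \cdot 2809} = \left(- \frac{1}{110365}\right) \frac{1}{2809} = - \frac{1}{310015285}$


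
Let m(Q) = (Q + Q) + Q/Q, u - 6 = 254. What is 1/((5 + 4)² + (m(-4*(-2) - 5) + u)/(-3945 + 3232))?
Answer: 713/57486 ≈ 0.012403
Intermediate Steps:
u = 260 (u = 6 + 254 = 260)
m(Q) = 1 + 2*Q (m(Q) = 2*Q + 1 = 1 + 2*Q)
1/((5 + 4)² + (m(-4*(-2) - 5) + u)/(-3945 + 3232)) = 1/((5 + 4)² + ((1 + 2*(-4*(-2) - 5)) + 260)/(-3945 + 3232)) = 1/(9² + ((1 + 2*(8 - 5)) + 260)/(-713)) = 1/(81 + ((1 + 2*3) + 260)*(-1/713)) = 1/(81 + ((1 + 6) + 260)*(-1/713)) = 1/(81 + (7 + 260)*(-1/713)) = 1/(81 + 267*(-1/713)) = 1/(81 - 267/713) = 1/(57486/713) = 713/57486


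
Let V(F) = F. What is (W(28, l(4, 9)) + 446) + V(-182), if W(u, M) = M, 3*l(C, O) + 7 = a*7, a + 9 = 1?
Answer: 243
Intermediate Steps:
a = -8 (a = -9 + 1 = -8)
l(C, O) = -21 (l(C, O) = -7/3 + (-8*7)/3 = -7/3 + (⅓)*(-56) = -7/3 - 56/3 = -21)
(W(28, l(4, 9)) + 446) + V(-182) = (-21 + 446) - 182 = 425 - 182 = 243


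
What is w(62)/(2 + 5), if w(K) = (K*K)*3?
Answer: 11532/7 ≈ 1647.4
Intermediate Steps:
w(K) = 3*K**2 (w(K) = K**2*3 = 3*K**2)
w(62)/(2 + 5) = (3*62**2)/(2 + 5) = (3*3844)/7 = (1/7)*11532 = 11532/7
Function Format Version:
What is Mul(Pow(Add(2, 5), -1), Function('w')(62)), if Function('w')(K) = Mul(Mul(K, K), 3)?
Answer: Rational(11532, 7) ≈ 1647.4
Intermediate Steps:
Function('w')(K) = Mul(3, Pow(K, 2)) (Function('w')(K) = Mul(Pow(K, 2), 3) = Mul(3, Pow(K, 2)))
Mul(Pow(Add(2, 5), -1), Function('w')(62)) = Mul(Pow(Add(2, 5), -1), Mul(3, Pow(62, 2))) = Mul(Pow(7, -1), Mul(3, 3844)) = Mul(Rational(1, 7), 11532) = Rational(11532, 7)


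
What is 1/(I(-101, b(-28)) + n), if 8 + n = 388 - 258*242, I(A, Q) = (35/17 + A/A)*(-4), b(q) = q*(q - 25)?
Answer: -17/1055160 ≈ -1.6111e-5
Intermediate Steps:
b(q) = q*(-25 + q)
I(A, Q) = -208/17 (I(A, Q) = (35*(1/17) + 1)*(-4) = (35/17 + 1)*(-4) = (52/17)*(-4) = -208/17)
n = -62056 (n = -8 + (388 - 258*242) = -8 + (388 - 62436) = -8 - 62048 = -62056)
1/(I(-101, b(-28)) + n) = 1/(-208/17 - 62056) = 1/(-1055160/17) = -17/1055160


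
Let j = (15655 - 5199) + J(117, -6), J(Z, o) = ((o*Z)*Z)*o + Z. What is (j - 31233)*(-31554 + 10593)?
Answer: -9896610384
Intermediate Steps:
J(Z, o) = Z + Z²*o² (J(Z, o) = ((Z*o)*Z)*o + Z = (o*Z²)*o + Z = Z²*o² + Z = Z + Z²*o²)
j = 503377 (j = (15655 - 5199) + 117*(1 + 117*(-6)²) = 10456 + 117*(1 + 117*36) = 10456 + 117*(1 + 4212) = 10456 + 117*4213 = 10456 + 492921 = 503377)
(j - 31233)*(-31554 + 10593) = (503377 - 31233)*(-31554 + 10593) = 472144*(-20961) = -9896610384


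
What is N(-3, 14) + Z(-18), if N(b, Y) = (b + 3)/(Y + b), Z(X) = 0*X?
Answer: 0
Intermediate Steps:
Z(X) = 0
N(b, Y) = (3 + b)/(Y + b)
N(-3, 14) + Z(-18) = (3 - 3)/(14 - 3) + 0 = 0/11 + 0 = (1/11)*0 + 0 = 0 + 0 = 0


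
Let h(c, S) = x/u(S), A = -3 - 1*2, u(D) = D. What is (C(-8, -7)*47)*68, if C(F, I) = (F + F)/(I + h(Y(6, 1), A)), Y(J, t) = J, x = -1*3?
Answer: 7990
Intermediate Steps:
x = -3
A = -5 (A = -3 - 2 = -5)
h(c, S) = -3/S
C(F, I) = 2*F/(⅗ + I) (C(F, I) = (F + F)/(I - 3/(-5)) = (2*F)/(I - 3*(-⅕)) = (2*F)/(I + ⅗) = (2*F)/(⅗ + I) = 2*F/(⅗ + I))
(C(-8, -7)*47)*68 = ((10*(-8)/(3 + 5*(-7)))*47)*68 = ((10*(-8)/(3 - 35))*47)*68 = ((10*(-8)/(-32))*47)*68 = ((10*(-8)*(-1/32))*47)*68 = ((5/2)*47)*68 = (235/2)*68 = 7990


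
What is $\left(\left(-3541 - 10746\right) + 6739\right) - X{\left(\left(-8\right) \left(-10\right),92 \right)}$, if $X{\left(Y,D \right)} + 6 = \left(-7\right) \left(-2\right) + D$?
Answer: $-7648$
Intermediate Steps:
$X{\left(Y,D \right)} = 8 + D$ ($X{\left(Y,D \right)} = -6 + \left(\left(-7\right) \left(-2\right) + D\right) = -6 + \left(14 + D\right) = 8 + D$)
$\left(\left(-3541 - 10746\right) + 6739\right) - X{\left(\left(-8\right) \left(-10\right),92 \right)} = \left(\left(-3541 - 10746\right) + 6739\right) - \left(8 + 92\right) = \left(-14287 + 6739\right) - 100 = -7548 - 100 = -7648$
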